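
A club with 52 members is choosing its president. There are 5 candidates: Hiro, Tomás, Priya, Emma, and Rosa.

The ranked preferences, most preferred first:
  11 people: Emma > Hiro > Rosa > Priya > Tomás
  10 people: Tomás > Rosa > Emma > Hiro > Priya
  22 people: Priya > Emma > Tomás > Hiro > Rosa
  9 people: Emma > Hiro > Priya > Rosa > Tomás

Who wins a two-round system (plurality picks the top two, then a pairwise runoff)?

Round 1 first-place votes: Hiro 0, Tomás 10, Priya 22, Emma 20, Rosa 0. Priya and Emma advance.
Runoff: Priya is ranked above Emma on 22 ballots, Emma above Priya on 30.

Emma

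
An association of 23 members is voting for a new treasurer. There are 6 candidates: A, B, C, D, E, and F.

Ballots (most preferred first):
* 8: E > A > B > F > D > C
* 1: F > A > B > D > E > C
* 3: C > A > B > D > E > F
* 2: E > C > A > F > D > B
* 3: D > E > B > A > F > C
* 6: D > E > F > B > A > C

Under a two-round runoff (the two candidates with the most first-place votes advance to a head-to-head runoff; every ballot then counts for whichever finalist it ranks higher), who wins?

D

Round 1 first-place votes: A 0, B 0, C 3, D 9, E 10, F 1. E and D advance.
Runoff: E is ranked above D on 10 ballots, D above E on 13.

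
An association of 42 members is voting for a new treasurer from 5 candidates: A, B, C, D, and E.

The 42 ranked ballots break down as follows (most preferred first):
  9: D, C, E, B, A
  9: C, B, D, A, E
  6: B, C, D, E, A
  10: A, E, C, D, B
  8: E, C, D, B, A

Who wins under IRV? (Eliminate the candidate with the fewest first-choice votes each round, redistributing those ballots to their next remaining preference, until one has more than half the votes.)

Round 1: A 10, B 6, C 9, D 9, E 8. B eliminated.
Round 2: A 10, C 15, D 9, E 8. E eliminated.
Round 3: A 10, C 23, D 9. C has a majority (≥22).

C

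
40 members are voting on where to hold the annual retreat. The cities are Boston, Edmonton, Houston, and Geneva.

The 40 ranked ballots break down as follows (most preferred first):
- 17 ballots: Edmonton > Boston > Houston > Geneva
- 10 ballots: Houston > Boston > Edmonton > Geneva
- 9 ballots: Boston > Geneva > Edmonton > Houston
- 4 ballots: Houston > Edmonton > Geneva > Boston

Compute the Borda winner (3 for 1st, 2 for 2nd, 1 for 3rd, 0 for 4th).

Boston

Boston: 17×2 + 10×2 + 9×3 + 4×0 = 81
Edmonton: 17×3 + 10×1 + 9×1 + 4×2 = 78
Houston: 17×1 + 10×3 + 9×0 + 4×3 = 59
Geneva: 17×0 + 10×0 + 9×2 + 4×1 = 22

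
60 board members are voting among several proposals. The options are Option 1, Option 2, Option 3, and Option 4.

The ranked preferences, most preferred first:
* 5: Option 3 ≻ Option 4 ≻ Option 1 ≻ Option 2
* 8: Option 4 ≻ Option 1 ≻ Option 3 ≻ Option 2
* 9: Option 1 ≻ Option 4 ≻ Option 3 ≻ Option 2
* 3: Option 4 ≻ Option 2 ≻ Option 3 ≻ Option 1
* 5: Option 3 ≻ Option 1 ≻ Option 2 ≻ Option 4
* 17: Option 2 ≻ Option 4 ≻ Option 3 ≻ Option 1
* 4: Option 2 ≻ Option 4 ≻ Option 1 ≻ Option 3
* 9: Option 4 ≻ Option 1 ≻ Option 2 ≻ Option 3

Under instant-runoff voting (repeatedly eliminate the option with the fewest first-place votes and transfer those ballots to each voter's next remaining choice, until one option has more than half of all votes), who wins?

Option 4

Round 1: Option 1 9, Option 2 21, Option 3 10, Option 4 20. Option 1 eliminated.
Round 2: Option 2 21, Option 3 10, Option 4 29. Option 3 eliminated.
Round 3: Option 2 26, Option 4 34. Option 4 has a majority (≥31).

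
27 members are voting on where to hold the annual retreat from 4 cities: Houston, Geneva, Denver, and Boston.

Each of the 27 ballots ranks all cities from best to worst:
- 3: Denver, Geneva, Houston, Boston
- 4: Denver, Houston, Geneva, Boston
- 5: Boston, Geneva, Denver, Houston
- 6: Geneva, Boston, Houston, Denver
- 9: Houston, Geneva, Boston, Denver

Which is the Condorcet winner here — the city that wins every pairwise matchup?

Geneva

Geneva vs Houston: 14–13
Geneva vs Denver: 20–7
Geneva vs Boston: 22–5
Geneva beats every other city.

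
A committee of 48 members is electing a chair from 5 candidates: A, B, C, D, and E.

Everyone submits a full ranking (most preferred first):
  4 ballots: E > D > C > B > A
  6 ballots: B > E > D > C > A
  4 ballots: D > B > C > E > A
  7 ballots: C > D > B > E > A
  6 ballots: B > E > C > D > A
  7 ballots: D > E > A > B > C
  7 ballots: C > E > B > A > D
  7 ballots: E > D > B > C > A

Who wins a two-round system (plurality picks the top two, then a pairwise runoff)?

B

Round 1 first-place votes: A 0, B 12, C 14, D 11, E 11. C and B advance.
Runoff: C is ranked above B on 18 ballots, B above C on 30.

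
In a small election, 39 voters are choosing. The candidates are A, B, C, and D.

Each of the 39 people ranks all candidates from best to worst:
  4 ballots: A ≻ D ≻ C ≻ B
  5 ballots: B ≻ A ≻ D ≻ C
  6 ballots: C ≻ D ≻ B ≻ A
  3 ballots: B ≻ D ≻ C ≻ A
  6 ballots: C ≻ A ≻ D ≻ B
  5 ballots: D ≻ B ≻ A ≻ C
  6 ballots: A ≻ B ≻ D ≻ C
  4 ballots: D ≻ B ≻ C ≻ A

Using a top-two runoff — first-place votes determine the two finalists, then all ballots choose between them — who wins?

A

Round 1 first-place votes: A 10, B 8, C 12, D 9. C and A advance.
Runoff: C is ranked above A on 19 ballots, A above C on 20.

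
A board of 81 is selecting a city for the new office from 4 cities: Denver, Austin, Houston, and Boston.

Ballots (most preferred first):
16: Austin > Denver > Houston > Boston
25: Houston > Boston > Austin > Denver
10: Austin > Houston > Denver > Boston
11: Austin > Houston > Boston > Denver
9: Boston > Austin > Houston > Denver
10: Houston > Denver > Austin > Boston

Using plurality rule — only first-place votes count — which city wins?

First-place votes: Denver 0, Austin 37, Houston 35, Boston 9.

Austin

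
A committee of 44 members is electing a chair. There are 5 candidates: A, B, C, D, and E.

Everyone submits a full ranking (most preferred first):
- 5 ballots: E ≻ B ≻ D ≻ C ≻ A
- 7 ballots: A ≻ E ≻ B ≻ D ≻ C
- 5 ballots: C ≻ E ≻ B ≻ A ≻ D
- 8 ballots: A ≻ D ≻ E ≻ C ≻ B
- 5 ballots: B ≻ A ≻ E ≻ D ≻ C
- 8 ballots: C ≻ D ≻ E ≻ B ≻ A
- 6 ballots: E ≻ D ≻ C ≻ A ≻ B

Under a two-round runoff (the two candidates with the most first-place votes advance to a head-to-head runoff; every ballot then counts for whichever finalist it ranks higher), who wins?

Round 1 first-place votes: A 15, B 5, C 13, D 0, E 11. A and C advance.
Runoff: A is ranked above C on 20 ballots, C above A on 24.

C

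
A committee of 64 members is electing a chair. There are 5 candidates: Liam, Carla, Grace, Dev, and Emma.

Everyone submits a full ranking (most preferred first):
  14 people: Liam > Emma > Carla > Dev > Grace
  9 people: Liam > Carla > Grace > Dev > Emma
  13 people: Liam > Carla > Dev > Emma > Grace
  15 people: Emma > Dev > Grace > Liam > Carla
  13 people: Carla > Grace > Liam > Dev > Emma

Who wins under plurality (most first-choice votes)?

First-place votes: Liam 36, Carla 13, Grace 0, Dev 0, Emma 15.

Liam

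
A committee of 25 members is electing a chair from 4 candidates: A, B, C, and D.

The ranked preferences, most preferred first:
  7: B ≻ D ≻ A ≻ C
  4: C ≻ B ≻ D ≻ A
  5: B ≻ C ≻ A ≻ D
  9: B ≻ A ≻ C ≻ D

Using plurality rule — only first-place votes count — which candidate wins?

B

First-place votes: A 0, B 21, C 4, D 0.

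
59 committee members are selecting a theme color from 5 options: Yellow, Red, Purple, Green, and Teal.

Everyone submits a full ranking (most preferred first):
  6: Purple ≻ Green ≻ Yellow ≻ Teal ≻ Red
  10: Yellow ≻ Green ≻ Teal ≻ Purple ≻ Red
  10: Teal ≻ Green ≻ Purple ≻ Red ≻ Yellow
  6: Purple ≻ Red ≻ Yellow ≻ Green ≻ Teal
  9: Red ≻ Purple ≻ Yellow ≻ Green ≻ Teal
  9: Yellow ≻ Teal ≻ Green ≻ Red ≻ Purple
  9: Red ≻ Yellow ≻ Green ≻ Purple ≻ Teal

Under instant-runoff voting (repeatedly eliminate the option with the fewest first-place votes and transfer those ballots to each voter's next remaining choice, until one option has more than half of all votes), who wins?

Round 1: Yellow 19, Red 18, Purple 12, Green 0, Teal 10. Green eliminated.
Round 2: Yellow 19, Red 18, Purple 12, Teal 10. Teal eliminated.
Round 3: Yellow 19, Red 18, Purple 22. Red eliminated.
Round 4: Yellow 28, Purple 31. Purple has a majority (≥30).

Purple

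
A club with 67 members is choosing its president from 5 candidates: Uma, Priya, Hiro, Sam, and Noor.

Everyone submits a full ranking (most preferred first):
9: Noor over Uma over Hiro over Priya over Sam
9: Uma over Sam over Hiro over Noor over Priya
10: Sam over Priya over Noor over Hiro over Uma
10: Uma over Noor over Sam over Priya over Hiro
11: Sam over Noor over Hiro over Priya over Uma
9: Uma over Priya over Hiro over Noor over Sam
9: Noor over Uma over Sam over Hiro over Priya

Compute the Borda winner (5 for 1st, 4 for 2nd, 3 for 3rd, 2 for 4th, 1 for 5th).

Noor

Uma: 9×4 + 9×5 + 10×1 + 10×5 + 11×1 + 9×5 + 9×4 = 233
Priya: 9×2 + 9×1 + 10×4 + 10×2 + 11×2 + 9×4 + 9×1 = 154
Hiro: 9×3 + 9×3 + 10×2 + 10×1 + 11×3 + 9×3 + 9×2 = 162
Sam: 9×1 + 9×4 + 10×5 + 10×3 + 11×5 + 9×1 + 9×3 = 216
Noor: 9×5 + 9×2 + 10×3 + 10×4 + 11×4 + 9×2 + 9×5 = 240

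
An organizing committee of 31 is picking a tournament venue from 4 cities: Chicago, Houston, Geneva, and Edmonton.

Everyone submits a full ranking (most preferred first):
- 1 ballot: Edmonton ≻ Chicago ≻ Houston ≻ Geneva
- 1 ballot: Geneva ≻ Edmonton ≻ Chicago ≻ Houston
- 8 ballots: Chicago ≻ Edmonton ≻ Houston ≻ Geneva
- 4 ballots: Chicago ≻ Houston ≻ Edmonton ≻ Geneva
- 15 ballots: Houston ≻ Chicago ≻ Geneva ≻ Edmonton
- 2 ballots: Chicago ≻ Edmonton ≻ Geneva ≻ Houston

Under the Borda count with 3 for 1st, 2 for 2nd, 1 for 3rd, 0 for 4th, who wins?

Chicago: 1×2 + 1×1 + 8×3 + 4×3 + 15×2 + 2×3 = 75
Houston: 1×1 + 1×0 + 8×1 + 4×2 + 15×3 + 2×0 = 62
Geneva: 1×0 + 1×3 + 8×0 + 4×0 + 15×1 + 2×1 = 20
Edmonton: 1×3 + 1×2 + 8×2 + 4×1 + 15×0 + 2×2 = 29

Chicago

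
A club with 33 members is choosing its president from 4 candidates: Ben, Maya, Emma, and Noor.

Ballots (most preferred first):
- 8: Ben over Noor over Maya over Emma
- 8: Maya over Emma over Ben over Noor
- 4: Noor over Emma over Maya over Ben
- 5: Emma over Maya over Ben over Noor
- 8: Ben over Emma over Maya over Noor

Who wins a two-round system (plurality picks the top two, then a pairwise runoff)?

Maya

Round 1 first-place votes: Ben 16, Maya 8, Emma 5, Noor 4. Ben and Maya advance.
Runoff: Ben is ranked above Maya on 16 ballots, Maya above Ben on 17.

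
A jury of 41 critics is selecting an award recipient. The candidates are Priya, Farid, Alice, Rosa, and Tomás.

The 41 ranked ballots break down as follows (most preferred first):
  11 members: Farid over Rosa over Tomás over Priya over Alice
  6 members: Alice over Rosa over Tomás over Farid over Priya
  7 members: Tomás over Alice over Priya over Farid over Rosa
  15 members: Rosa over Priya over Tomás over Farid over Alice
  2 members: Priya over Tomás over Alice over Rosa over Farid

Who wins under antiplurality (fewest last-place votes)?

Tomás

Last-place votes: Priya 6, Farid 2, Alice 26, Rosa 7, Tomás 0.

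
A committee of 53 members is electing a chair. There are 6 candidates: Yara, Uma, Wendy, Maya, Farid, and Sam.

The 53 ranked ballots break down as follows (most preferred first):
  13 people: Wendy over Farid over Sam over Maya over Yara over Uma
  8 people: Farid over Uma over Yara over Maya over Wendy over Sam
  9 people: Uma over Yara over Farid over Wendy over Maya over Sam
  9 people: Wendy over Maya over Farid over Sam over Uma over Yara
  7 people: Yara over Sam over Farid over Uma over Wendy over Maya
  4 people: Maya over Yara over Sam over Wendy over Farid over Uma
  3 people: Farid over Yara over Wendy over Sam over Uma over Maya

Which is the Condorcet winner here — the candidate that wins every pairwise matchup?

Farid

Farid vs Yara: 33–20
Farid vs Uma: 44–9
Farid vs Wendy: 27–26
Farid vs Maya: 40–13
Farid vs Sam: 42–11
Farid beats every other candidate.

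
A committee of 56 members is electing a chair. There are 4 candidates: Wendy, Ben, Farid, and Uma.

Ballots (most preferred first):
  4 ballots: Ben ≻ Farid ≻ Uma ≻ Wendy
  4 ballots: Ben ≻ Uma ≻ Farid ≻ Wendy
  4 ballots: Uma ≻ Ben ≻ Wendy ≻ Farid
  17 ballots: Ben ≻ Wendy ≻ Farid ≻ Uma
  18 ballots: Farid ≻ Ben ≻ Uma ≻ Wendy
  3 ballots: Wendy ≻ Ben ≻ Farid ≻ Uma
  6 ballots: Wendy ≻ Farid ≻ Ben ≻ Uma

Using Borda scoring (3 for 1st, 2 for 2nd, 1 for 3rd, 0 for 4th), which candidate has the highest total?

Wendy: 4×0 + 4×0 + 4×1 + 17×2 + 18×0 + 3×3 + 6×3 = 65
Ben: 4×3 + 4×3 + 4×2 + 17×3 + 18×2 + 3×2 + 6×1 = 131
Farid: 4×2 + 4×1 + 4×0 + 17×1 + 18×3 + 3×1 + 6×2 = 98
Uma: 4×1 + 4×2 + 4×3 + 17×0 + 18×1 + 3×0 + 6×0 = 42

Ben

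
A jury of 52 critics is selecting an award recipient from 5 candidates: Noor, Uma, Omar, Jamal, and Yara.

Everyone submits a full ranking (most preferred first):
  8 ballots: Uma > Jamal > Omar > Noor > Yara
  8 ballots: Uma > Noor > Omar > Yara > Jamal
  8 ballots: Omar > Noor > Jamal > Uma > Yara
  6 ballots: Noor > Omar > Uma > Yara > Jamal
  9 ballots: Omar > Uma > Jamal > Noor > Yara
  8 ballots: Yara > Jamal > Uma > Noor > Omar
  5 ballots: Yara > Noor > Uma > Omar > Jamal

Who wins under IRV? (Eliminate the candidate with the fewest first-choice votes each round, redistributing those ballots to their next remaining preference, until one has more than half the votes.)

Uma

Round 1: Noor 6, Uma 16, Omar 17, Jamal 0, Yara 13. Jamal eliminated.
Round 2: Noor 6, Uma 16, Omar 17, Yara 13. Noor eliminated.
Round 3: Uma 16, Omar 23, Yara 13. Yara eliminated.
Round 4: Uma 29, Omar 23. Uma has a majority (≥27).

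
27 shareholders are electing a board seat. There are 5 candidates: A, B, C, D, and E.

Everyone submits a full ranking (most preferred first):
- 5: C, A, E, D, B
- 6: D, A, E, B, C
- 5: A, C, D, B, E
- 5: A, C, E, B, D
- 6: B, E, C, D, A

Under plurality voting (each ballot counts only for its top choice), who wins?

A

First-place votes: A 10, B 6, C 5, D 6, E 0.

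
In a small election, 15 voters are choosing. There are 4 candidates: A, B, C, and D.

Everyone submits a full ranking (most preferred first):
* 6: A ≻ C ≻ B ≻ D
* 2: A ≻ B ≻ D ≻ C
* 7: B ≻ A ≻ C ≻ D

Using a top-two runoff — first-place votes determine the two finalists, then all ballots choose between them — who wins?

Round 1 first-place votes: A 8, B 7, C 0, D 0. A and B advance.
Runoff: A is ranked above B on 8 ballots, B above A on 7.

A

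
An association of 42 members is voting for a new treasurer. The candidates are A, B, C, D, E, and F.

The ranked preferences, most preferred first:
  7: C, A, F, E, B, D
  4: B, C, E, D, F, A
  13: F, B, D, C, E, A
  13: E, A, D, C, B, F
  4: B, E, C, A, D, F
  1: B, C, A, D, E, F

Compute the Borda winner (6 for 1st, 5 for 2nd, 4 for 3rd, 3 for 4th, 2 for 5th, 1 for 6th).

E

A: 7×5 + 4×1 + 13×1 + 13×5 + 4×3 + 1×4 = 133
B: 7×2 + 4×6 + 13×5 + 13×2 + 4×6 + 1×6 = 159
C: 7×6 + 4×5 + 13×3 + 13×3 + 4×4 + 1×5 = 161
D: 7×1 + 4×3 + 13×4 + 13×4 + 4×2 + 1×3 = 134
E: 7×3 + 4×4 + 13×2 + 13×6 + 4×5 + 1×2 = 163
F: 7×4 + 4×2 + 13×6 + 13×1 + 4×1 + 1×1 = 132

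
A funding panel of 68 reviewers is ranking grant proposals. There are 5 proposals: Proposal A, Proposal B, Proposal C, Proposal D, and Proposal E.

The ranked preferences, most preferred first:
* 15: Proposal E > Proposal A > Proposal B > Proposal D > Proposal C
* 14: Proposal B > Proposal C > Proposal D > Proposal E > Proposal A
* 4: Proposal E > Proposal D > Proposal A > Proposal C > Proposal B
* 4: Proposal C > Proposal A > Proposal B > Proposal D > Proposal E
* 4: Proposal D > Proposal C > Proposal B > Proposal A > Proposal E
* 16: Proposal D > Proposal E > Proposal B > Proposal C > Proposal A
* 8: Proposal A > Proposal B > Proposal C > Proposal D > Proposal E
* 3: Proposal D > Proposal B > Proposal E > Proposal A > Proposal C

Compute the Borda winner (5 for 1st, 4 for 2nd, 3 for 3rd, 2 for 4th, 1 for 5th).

Proposal A: 15×4 + 14×1 + 4×3 + 4×4 + 4×2 + 16×1 + 8×5 + 3×2 = 172
Proposal B: 15×3 + 14×5 + 4×1 + 4×3 + 4×3 + 16×3 + 8×4 + 3×4 = 235
Proposal C: 15×1 + 14×4 + 4×2 + 4×5 + 4×4 + 16×2 + 8×3 + 3×1 = 174
Proposal D: 15×2 + 14×3 + 4×4 + 4×2 + 4×5 + 16×5 + 8×2 + 3×5 = 227
Proposal E: 15×5 + 14×2 + 4×5 + 4×1 + 4×1 + 16×4 + 8×1 + 3×3 = 212

Proposal B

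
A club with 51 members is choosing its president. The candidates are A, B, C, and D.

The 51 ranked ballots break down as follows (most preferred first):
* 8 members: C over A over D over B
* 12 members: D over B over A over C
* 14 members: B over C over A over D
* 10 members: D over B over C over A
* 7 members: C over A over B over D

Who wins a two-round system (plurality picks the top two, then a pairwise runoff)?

Round 1 first-place votes: A 0, B 14, C 15, D 22. D and C advance.
Runoff: D is ranked above C on 22 ballots, C above D on 29.

C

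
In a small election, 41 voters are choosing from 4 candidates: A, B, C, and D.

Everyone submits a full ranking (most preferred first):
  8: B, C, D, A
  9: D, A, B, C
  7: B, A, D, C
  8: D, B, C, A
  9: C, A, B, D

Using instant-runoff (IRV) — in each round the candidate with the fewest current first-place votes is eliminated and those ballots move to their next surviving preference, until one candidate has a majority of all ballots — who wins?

Round 1: A 0, B 15, C 9, D 17. A eliminated.
Round 2: B 15, C 9, D 17. C eliminated.
Round 3: B 24, D 17. B has a majority (≥21).

B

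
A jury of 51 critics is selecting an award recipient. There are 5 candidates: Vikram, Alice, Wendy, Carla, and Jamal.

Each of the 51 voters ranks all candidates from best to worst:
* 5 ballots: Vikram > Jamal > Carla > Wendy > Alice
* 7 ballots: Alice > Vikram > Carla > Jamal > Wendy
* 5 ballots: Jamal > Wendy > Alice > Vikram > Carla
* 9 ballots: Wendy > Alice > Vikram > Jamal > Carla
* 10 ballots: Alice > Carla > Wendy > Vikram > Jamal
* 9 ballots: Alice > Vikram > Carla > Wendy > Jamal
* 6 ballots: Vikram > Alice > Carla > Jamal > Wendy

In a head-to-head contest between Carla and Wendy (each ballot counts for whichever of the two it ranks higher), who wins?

Carla is ranked above Wendy on 37 ballots; Wendy above Carla on 14.

Carla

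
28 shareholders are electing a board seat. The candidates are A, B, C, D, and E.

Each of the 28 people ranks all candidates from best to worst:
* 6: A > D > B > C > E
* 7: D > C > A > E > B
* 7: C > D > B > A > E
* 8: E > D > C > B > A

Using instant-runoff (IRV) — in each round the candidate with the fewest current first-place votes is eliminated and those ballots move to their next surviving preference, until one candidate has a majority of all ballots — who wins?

Round 1: A 6, B 0, C 7, D 7, E 8. B eliminated.
Round 2: A 6, C 7, D 7, E 8. A eliminated.
Round 3: C 7, D 13, E 8. C eliminated.
Round 4: D 20, E 8. D has a majority (≥15).

D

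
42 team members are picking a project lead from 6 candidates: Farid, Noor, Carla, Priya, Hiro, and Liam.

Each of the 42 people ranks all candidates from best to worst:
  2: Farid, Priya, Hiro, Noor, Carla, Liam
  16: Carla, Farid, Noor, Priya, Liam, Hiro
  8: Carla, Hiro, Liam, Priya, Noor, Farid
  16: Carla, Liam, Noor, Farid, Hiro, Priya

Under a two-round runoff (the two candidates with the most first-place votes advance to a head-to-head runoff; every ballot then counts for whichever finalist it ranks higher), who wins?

Round 1 first-place votes: Farid 2, Noor 0, Carla 40, Priya 0, Hiro 0, Liam 0. Carla and Farid advance.
Runoff: Carla is ranked above Farid on 40 ballots, Farid above Carla on 2.

Carla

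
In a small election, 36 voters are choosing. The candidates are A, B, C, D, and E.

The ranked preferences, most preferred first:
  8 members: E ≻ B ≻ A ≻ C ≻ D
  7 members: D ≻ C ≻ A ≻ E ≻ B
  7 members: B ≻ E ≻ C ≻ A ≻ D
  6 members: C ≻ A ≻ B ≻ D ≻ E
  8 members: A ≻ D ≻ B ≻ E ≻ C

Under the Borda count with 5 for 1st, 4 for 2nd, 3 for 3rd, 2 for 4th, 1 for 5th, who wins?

A

A: 8×3 + 7×3 + 7×2 + 6×4 + 8×5 = 123
B: 8×4 + 7×1 + 7×5 + 6×3 + 8×3 = 116
C: 8×2 + 7×4 + 7×3 + 6×5 + 8×1 = 103
D: 8×1 + 7×5 + 7×1 + 6×2 + 8×4 = 94
E: 8×5 + 7×2 + 7×4 + 6×1 + 8×2 = 104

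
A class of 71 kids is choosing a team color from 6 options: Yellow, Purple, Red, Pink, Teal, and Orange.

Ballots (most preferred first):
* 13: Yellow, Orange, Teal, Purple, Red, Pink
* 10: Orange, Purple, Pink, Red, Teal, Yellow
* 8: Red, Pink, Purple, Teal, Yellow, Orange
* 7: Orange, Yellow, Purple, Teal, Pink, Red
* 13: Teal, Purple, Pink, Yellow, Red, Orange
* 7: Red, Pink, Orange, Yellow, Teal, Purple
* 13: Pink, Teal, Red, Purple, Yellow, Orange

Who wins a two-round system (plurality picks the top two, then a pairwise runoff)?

Round 1 first-place votes: Yellow 13, Purple 0, Red 15, Pink 13, Teal 13, Orange 17. Orange and Red advance.
Runoff: Orange is ranked above Red on 30 ballots, Red above Orange on 41.

Red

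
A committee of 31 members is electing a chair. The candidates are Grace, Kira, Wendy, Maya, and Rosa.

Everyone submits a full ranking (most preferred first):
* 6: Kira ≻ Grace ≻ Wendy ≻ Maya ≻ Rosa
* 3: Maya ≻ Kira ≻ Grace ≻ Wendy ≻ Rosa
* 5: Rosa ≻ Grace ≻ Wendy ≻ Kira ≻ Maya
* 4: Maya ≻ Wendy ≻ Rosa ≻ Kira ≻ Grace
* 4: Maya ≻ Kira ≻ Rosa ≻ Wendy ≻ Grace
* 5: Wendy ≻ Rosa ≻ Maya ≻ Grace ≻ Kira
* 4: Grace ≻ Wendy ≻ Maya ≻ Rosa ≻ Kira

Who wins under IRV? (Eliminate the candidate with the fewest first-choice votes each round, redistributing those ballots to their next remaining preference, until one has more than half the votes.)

Wendy

Round 1: Grace 4, Kira 6, Wendy 5, Maya 11, Rosa 5. Grace eliminated.
Round 2: Kira 6, Wendy 9, Maya 11, Rosa 5. Rosa eliminated.
Round 3: Kira 6, Wendy 14, Maya 11. Kira eliminated.
Round 4: Wendy 20, Maya 11. Wendy has a majority (≥16).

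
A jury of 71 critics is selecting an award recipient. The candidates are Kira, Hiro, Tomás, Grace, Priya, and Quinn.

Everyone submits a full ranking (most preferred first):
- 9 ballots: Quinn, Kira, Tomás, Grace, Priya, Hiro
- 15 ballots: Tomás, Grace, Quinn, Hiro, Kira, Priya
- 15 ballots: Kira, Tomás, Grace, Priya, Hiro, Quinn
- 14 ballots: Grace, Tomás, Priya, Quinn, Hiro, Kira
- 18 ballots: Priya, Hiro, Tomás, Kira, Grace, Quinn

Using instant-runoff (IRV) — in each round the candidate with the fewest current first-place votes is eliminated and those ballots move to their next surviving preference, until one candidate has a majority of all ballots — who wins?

Round 1: Kira 15, Hiro 0, Tomás 15, Grace 14, Priya 18, Quinn 9. Hiro eliminated.
Round 2: Kira 15, Tomás 15, Grace 14, Priya 18, Quinn 9. Quinn eliminated.
Round 3: Kira 24, Tomás 15, Grace 14, Priya 18. Grace eliminated.
Round 4: Kira 24, Tomás 29, Priya 18. Priya eliminated.
Round 5: Kira 24, Tomás 47. Tomás has a majority (≥36).

Tomás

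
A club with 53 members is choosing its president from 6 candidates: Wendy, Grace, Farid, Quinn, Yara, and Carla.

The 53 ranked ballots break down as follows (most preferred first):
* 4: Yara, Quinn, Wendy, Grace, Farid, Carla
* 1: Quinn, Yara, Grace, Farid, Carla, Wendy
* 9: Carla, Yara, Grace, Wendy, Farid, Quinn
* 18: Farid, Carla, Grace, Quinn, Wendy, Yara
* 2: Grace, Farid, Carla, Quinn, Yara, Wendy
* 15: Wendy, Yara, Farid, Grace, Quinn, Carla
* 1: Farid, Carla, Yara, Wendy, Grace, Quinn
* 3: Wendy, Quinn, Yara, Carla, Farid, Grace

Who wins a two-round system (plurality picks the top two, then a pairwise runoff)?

Round 1 first-place votes: Wendy 18, Grace 2, Farid 19, Quinn 1, Yara 4, Carla 9. Farid and Wendy advance.
Runoff: Farid is ranked above Wendy on 22 ballots, Wendy above Farid on 31.

Wendy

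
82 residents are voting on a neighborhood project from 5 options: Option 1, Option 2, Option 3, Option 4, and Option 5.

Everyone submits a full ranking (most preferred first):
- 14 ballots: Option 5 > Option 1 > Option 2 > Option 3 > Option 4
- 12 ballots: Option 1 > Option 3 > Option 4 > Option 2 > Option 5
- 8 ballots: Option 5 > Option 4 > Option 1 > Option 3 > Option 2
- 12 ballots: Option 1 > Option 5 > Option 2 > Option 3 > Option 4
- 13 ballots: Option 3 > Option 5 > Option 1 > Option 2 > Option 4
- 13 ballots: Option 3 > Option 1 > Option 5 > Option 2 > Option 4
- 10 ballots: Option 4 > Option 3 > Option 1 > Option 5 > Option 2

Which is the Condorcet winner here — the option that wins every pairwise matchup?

Option 1

Option 1 vs Option 2: 82–0
Option 1 vs Option 3: 46–36
Option 1 vs Option 4: 64–18
Option 1 vs Option 5: 47–35
Option 1 beats every other option.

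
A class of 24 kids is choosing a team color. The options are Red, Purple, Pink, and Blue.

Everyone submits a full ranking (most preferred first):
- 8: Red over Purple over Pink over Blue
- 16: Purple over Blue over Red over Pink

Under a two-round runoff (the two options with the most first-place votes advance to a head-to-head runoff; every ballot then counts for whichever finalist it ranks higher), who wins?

Purple

Round 1 first-place votes: Red 8, Purple 16, Pink 0, Blue 0. Purple and Red advance.
Runoff: Purple is ranked above Red on 16 ballots, Red above Purple on 8.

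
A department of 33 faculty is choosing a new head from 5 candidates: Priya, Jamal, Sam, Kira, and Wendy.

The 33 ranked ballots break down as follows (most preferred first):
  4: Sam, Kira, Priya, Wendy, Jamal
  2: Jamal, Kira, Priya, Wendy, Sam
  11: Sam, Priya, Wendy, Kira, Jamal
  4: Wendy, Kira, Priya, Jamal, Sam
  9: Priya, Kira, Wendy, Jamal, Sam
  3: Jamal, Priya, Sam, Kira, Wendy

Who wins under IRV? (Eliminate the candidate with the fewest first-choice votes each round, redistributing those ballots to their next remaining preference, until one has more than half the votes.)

Priya

Round 1: Priya 9, Jamal 5, Sam 15, Kira 0, Wendy 4. Kira eliminated.
Round 2: Priya 9, Jamal 5, Sam 15, Wendy 4. Wendy eliminated.
Round 3: Priya 13, Jamal 5, Sam 15. Jamal eliminated.
Round 4: Priya 18, Sam 15. Priya has a majority (≥17).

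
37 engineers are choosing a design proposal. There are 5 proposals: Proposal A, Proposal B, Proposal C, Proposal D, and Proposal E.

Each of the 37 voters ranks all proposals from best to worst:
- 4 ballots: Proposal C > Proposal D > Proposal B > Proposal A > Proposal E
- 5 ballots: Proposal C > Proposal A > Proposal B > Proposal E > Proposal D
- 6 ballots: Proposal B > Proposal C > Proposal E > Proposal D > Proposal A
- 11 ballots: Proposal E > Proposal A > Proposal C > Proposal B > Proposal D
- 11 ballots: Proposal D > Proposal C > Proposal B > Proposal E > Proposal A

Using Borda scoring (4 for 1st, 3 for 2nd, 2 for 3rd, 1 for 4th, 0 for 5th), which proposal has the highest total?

Proposal A: 4×1 + 5×3 + 6×0 + 11×3 + 11×0 = 52
Proposal B: 4×2 + 5×2 + 6×4 + 11×1 + 11×2 = 75
Proposal C: 4×4 + 5×4 + 6×3 + 11×2 + 11×3 = 109
Proposal D: 4×3 + 5×0 + 6×1 + 11×0 + 11×4 = 62
Proposal E: 4×0 + 5×1 + 6×2 + 11×4 + 11×1 = 72

Proposal C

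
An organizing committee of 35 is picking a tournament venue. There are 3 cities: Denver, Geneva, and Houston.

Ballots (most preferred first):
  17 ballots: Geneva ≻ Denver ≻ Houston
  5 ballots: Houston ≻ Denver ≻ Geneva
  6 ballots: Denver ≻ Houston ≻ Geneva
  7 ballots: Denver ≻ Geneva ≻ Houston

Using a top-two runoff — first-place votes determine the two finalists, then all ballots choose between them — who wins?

Denver

Round 1 first-place votes: Denver 13, Geneva 17, Houston 5. Geneva and Denver advance.
Runoff: Geneva is ranked above Denver on 17 ballots, Denver above Geneva on 18.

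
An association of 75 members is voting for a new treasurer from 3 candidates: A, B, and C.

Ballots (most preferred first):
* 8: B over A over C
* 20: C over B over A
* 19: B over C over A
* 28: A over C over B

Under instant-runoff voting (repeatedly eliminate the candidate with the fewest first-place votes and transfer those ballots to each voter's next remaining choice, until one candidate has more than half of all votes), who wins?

Round 1: A 28, B 27, C 20. C eliminated.
Round 2: A 28, B 47. B has a majority (≥38).

B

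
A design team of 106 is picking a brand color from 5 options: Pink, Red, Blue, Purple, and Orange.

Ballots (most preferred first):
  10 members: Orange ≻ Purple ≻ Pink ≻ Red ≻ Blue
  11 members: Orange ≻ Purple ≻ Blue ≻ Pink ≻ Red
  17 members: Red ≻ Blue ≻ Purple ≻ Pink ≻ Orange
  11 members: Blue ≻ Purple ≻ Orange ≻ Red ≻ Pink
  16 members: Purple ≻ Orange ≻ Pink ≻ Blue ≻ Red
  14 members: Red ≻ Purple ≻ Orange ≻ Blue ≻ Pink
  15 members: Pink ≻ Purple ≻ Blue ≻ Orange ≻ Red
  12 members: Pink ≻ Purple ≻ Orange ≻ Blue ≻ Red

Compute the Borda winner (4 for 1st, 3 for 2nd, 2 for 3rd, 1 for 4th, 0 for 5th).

Purple

Pink: 10×2 + 11×1 + 17×1 + 11×0 + 16×2 + 14×0 + 15×4 + 12×4 = 188
Red: 10×1 + 11×0 + 17×4 + 11×1 + 16×0 + 14×4 + 15×0 + 12×0 = 145
Blue: 10×0 + 11×2 + 17×3 + 11×4 + 16×1 + 14×1 + 15×2 + 12×1 = 189
Purple: 10×3 + 11×3 + 17×2 + 11×3 + 16×4 + 14×3 + 15×3 + 12×3 = 317
Orange: 10×4 + 11×4 + 17×0 + 11×2 + 16×3 + 14×2 + 15×1 + 12×2 = 221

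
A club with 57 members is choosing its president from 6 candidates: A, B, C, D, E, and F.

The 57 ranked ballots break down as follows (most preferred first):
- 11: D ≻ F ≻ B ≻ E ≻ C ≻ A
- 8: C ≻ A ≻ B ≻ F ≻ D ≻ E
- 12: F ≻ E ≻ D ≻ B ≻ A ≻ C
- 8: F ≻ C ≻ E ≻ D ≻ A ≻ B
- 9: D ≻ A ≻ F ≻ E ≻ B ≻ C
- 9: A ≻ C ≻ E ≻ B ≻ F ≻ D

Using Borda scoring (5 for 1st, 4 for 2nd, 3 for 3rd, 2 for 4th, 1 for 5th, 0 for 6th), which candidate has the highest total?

F

A: 11×0 + 8×4 + 12×1 + 8×1 + 9×4 + 9×5 = 133
B: 11×3 + 8×3 + 12×2 + 8×0 + 9×1 + 9×2 = 108
C: 11×1 + 8×5 + 12×0 + 8×4 + 9×0 + 9×4 = 119
D: 11×5 + 8×1 + 12×3 + 8×2 + 9×5 + 9×0 = 160
E: 11×2 + 8×0 + 12×4 + 8×3 + 9×2 + 9×3 = 139
F: 11×4 + 8×2 + 12×5 + 8×5 + 9×3 + 9×1 = 196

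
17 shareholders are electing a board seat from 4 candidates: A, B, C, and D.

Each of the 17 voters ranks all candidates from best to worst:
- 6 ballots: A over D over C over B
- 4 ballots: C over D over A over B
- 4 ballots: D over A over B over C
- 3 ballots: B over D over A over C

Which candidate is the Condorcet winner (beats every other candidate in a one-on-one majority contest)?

D vs A: 11–6
D vs B: 14–3
D vs C: 13–4
D beats every other candidate.

D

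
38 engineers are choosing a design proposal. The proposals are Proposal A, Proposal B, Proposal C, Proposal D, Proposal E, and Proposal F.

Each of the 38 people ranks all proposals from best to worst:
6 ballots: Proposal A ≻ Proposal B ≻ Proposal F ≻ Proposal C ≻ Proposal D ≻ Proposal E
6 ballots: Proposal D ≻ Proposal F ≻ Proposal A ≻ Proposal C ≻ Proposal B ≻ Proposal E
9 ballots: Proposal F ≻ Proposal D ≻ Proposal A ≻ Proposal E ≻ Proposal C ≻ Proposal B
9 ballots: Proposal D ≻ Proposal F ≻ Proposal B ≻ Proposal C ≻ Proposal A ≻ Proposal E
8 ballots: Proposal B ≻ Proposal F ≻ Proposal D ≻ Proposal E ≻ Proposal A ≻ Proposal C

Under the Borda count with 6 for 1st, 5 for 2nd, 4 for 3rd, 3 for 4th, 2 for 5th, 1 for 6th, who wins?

Proposal A: 6×6 + 6×4 + 9×4 + 9×2 + 8×2 = 130
Proposal B: 6×5 + 6×2 + 9×1 + 9×4 + 8×6 = 135
Proposal C: 6×3 + 6×3 + 9×2 + 9×3 + 8×1 = 89
Proposal D: 6×2 + 6×6 + 9×5 + 9×6 + 8×4 = 179
Proposal E: 6×1 + 6×1 + 9×3 + 9×1 + 8×3 = 72
Proposal F: 6×4 + 6×5 + 9×6 + 9×5 + 8×5 = 193

Proposal F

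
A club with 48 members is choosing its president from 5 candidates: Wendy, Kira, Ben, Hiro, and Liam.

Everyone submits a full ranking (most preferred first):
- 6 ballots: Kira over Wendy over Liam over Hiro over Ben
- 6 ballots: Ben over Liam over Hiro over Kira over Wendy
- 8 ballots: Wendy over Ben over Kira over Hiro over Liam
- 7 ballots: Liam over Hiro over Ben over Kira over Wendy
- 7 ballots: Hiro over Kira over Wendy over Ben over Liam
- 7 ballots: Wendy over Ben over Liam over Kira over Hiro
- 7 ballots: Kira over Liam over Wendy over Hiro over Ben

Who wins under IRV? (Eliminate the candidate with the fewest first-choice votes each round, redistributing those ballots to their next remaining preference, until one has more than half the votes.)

Round 1: Wendy 15, Kira 13, Ben 6, Hiro 7, Liam 7. Ben eliminated.
Round 2: Wendy 15, Kira 13, Hiro 7, Liam 13. Hiro eliminated.
Round 3: Wendy 15, Kira 20, Liam 13. Liam eliminated.
Round 4: Wendy 15, Kira 33. Kira has a majority (≥25).

Kira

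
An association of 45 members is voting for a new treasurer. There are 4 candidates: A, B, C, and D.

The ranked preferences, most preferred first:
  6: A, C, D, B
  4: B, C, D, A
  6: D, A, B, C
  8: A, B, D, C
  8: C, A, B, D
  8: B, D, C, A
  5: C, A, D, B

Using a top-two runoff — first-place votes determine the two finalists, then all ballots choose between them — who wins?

Round 1 first-place votes: A 14, B 12, C 13, D 6. A and C advance.
Runoff: A is ranked above C on 20 ballots, C above A on 25.

C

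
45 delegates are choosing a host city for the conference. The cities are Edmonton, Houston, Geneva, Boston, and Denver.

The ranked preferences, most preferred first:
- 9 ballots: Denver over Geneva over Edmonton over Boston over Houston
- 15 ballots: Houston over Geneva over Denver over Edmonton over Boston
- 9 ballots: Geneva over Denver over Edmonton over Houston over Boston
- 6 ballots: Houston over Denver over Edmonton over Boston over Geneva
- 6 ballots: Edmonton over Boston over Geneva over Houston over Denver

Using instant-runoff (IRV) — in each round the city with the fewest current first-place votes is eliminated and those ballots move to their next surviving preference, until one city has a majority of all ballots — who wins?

Geneva

Round 1: Edmonton 6, Houston 21, Geneva 9, Boston 0, Denver 9. Boston eliminated.
Round 2: Edmonton 6, Houston 21, Geneva 9, Denver 9. Edmonton eliminated.
Round 3: Houston 21, Geneva 15, Denver 9. Denver eliminated.
Round 4: Houston 21, Geneva 24. Geneva has a majority (≥23).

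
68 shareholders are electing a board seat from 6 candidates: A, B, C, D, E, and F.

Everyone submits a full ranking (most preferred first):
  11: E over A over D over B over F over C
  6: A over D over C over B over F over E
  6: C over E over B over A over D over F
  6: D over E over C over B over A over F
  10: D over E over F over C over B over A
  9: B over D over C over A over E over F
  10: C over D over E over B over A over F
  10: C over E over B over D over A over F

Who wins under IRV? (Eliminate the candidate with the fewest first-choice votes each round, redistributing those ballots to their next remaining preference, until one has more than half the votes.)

D

Round 1: A 6, B 9, C 26, D 16, E 11, F 0. F eliminated.
Round 2: A 6, B 9, C 26, D 16, E 11. A eliminated.
Round 3: B 9, C 26, D 22, E 11. B eliminated.
Round 4: C 26, D 31, E 11. E eliminated.
Round 5: C 26, D 42. D has a majority (≥35).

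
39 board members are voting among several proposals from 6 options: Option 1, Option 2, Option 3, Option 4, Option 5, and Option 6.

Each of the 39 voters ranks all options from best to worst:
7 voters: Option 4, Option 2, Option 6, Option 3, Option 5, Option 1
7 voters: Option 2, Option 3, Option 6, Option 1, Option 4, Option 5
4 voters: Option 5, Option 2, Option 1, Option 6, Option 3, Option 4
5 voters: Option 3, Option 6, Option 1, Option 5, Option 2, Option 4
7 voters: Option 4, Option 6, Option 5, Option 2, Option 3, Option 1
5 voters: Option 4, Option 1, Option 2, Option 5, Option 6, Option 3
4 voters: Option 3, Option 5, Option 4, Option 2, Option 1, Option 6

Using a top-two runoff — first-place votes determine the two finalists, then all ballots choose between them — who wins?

Option 3

Round 1 first-place votes: Option 1 0, Option 2 7, Option 3 9, Option 4 19, Option 5 4, Option 6 0. Option 4 and Option 3 advance.
Runoff: Option 4 is ranked above Option 3 on 19 ballots, Option 3 above Option 4 on 20.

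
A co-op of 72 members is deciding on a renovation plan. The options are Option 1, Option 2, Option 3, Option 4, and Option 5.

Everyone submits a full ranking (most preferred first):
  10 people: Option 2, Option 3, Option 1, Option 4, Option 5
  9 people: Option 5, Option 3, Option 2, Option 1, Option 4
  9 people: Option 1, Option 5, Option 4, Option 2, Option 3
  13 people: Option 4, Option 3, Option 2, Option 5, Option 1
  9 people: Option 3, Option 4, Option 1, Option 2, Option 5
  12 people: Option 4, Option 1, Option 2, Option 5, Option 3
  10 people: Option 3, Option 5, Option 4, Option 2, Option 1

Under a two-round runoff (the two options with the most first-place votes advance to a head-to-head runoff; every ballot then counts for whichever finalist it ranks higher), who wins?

Round 1 first-place votes: Option 1 9, Option 2 10, Option 3 19, Option 4 25, Option 5 9. Option 4 and Option 3 advance.
Runoff: Option 4 is ranked above Option 3 on 34 ballots, Option 3 above Option 4 on 38.

Option 3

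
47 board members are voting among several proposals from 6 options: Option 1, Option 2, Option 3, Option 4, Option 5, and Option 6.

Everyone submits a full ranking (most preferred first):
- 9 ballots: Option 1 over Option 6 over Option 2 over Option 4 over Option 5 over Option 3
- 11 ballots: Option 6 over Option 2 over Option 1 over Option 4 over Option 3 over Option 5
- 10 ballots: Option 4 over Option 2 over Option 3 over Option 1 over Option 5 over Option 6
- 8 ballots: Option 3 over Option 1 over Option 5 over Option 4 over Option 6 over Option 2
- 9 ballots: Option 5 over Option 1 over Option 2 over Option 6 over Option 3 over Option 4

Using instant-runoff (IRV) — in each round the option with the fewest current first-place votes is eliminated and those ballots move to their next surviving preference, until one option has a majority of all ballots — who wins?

Round 1: Option 1 9, Option 2 0, Option 3 8, Option 4 10, Option 5 9, Option 6 11. Option 2 eliminated.
Round 2: Option 1 9, Option 3 8, Option 4 10, Option 5 9, Option 6 11. Option 3 eliminated.
Round 3: Option 1 17, Option 4 10, Option 5 9, Option 6 11. Option 5 eliminated.
Round 4: Option 1 26, Option 4 10, Option 6 11. Option 1 has a majority (≥24).

Option 1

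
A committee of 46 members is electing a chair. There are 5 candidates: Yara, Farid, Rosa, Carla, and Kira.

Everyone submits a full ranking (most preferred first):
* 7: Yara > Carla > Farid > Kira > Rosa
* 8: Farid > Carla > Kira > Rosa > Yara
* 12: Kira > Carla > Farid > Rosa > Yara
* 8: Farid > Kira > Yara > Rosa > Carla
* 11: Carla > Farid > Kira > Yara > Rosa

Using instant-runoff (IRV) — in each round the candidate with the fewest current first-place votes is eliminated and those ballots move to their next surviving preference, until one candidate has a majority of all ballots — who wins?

Carla

Round 1: Yara 7, Farid 16, Rosa 0, Carla 11, Kira 12. Rosa eliminated.
Round 2: Yara 7, Farid 16, Carla 11, Kira 12. Yara eliminated.
Round 3: Farid 16, Carla 18, Kira 12. Kira eliminated.
Round 4: Farid 16, Carla 30. Carla has a majority (≥24).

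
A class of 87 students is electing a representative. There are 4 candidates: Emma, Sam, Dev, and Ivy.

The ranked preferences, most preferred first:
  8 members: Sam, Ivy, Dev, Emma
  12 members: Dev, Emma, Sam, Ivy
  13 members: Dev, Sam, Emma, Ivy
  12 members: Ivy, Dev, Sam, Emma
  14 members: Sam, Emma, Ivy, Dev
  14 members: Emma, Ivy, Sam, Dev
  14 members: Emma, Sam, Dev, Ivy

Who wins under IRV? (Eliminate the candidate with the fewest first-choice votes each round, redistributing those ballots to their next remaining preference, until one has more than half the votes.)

Round 1: Emma 28, Sam 22, Dev 25, Ivy 12. Ivy eliminated.
Round 2: Emma 28, Sam 22, Dev 37. Sam eliminated.
Round 3: Emma 42, Dev 45. Dev has a majority (≥44).

Dev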